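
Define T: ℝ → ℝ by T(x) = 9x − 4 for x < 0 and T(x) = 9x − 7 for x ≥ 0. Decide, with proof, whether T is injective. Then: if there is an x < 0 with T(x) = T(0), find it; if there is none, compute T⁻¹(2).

-1/3

Both pieces are strictly increasing (slopes 9 and 9), so each is injective on its own interval.
The left piece maps (−∞, 0) onto (−∞, −4); the right piece maps [0, ∞) onto [−7, ∞).
These images overlap. In particular T(0) = −7 (right piece), and solving 9x − 4 = −7 on the left piece gives x = −1/3 < 0.
So T(−1/3) = T(0) with −1/3 ≠ 0, and T is not injective. This x = −1/3 is the requested value below 0.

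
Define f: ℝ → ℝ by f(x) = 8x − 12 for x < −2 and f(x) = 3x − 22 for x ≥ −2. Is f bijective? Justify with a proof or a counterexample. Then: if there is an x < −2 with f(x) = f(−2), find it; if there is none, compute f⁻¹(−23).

Both pieces are strictly increasing (slopes 8 and 3), so each is injective on its own interval.
The left piece maps (−∞, −2) onto (−∞, −28); the right piece maps [−2, ∞) onto [−28, ∞).
Since −28 = −28, the images partition ℝ: f is injective and surjective, hence bijective.
Because the two images are disjoint, no x < −2 has f(x) = f(−2), so we compute f⁻¹(−23): −23 lies in [−28, ∞), so solve 3x − 22 = −23: x = (−23 + 22)/3 = −1/3.

-1/3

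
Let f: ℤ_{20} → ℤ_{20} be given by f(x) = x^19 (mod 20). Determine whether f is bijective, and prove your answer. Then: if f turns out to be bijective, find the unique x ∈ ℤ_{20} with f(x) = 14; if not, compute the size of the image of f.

15

f(0) = 0^19 = 0.
f(10): Repeated squaring mod 20: 10^1 ≡ 10, 10^2 ≡ 10² = 100 ≡ 0, 10^4 ≡ 0² = 0, 10^8 ≡ 0² = 0, 10^16 ≡ 0² = 0. Since 19 = 16 + 2 + 1, 10^19 ≡ 0·0·10: 0·0 = 0, then 0·10 = 0. So 10^19 ≡ 0 (mod 20).
So f(0) = f(10) = 0 while 0 ≠ 10, hence f is not injective, hence not bijective.
Since f is not bijective, we determine |image(f)|. Computing x^19 mod 20 for each x (by repeated squaring, reducing mod 20 at every step), the values f(0), f(1), …, f(19) are: 0, 1, 8, 7, 4, 5, 16, 3, 12, 9, 0, 11, 8, 17, 4, 15, 16, 13, 12, 19.
The distinct values are {0, 1, 3, 4, 5, 7, 8, 9, 11, 12, 13, 15, 16, 17, 19}; there are 15 of them.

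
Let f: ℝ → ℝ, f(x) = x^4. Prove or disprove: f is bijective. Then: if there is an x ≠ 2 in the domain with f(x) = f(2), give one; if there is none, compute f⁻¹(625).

-2

f(2) = 16 = (−2)^4 = f(−2) (since 4 is even), with 2 ≠ −2. So f is not injective, hence not bijective.
For the follow-up, such an x exists: taking x = −2 ∈ ℝ gives f(−2) = 16 = f(2) with −2 ≠ 2.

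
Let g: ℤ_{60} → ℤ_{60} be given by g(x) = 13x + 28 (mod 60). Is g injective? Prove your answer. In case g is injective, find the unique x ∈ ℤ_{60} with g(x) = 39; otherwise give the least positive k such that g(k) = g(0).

If g(u) = g(v), then 13u ≡ 13v (mod 60). Because gcd(13, 60) = 1, we may cancel 13 to get u ≡ v (mod 60).
Therefore g is injective.
We now compute 13⁻¹ mod 60 explicitly. Euclid's algorithm: 60 = 4·13 + 8, 13 = 1·8 + 5, 8 = 1·5 + 3, 5 = 1·3 + 2, 3 = 1·2 + 1; back-substituting gives 1 = 37·13 − 8·60, so 13⁻¹ ≡ 37 (mod 60).
Since g is injective, we compute g⁻¹(39): solve 13x + 28 ≡ 39 (mod 60), i.e. 13x ≡ 11 (mod 60).
Multiplying by 13⁻¹ = 37 gives x ≡ 37·11 = 407 = 6·60 + 47 ≡ 47 (mod 60).
Check: g(47) = 13·47 + 28 = 639 = 10·60 + 39 ≡ 39 (mod 60).

47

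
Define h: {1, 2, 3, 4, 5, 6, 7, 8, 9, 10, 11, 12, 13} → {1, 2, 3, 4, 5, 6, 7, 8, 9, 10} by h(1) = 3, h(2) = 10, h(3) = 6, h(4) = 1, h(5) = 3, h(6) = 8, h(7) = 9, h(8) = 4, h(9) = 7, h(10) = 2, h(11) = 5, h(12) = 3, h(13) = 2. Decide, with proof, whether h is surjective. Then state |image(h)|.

10

Every element of the codomain has a preimage: 1 = h(4), 2 = h(10), 3 = h(1), 4 = h(8), 5 = h(11), 6 = h(3), 7 = h(9), 8 = h(6), 9 = h(7), 10 = h(2).
Thus h is surjective.
The image of h is {1, 2, 3, 4, 5, 6, 7, 8, 9, 10}, which has 10 elements.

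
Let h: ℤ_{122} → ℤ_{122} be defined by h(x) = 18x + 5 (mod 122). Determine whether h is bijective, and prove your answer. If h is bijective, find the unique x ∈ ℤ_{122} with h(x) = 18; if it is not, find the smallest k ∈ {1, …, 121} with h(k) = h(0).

We have gcd(18, 122) = 2 > 1. Taking u = 0 and v = 61: h(0) = 5 and h(61) = 18·61 + 5 = 1103 ≡ 5 (mod 122).
So h(0) = h(61) while 0 ≠ 61, therefore h is not injective, hence not bijective.
Since h is not bijective, we find the least positive k with h(k) = h(0): this means 18k ≡ 0 (mod 122), i.e. 122 ∣ 18k. Since gcd(18, 122) = 2, dividing through by 2 this holds exactly when 61 ∣ 9k, and as gcd(9, 61) = 1, exactly when 61 ∣ k.
The smallest positive such k is 61.

61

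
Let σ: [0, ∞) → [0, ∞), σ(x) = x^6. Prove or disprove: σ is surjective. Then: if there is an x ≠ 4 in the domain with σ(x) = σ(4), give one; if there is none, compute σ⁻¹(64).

2

For any y ∈ [0, ∞), x = y^{1/6} ∈ [0, ∞) gives σ(x) = y, so σ is surjective.
Since x ↦ x^6 is strictly increasing on [0, ∞), it is injective there, so no x ≠ 4 in the domain has σ(x) = σ(4). We therefore compute σ⁻¹(64) = 64^{1/6} = 2 (indeed 2^6 = 64).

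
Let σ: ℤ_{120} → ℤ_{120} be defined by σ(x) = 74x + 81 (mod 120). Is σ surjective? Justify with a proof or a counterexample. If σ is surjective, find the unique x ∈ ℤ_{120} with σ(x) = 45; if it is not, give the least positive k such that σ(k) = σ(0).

Recall that σ is surjective if every y in the codomain equals σ(x) for some x in the domain.
Since gcd(74, 120) = 2, we have 74x ≡ 0 (mod 2) for all x, so σ(x) ≡ 1 (mod 2).
But 0 ≢ 1 (mod 2), so 0 ∈ ℤ_{120} has no preimage. Therefore σ is not surjective.
Since σ is not surjective, we find the least positive k with σ(k) = σ(0): this means 74k ≡ 0 (mod 120), i.e. 120 ∣ 74k. Since gcd(74, 120) = 2, dividing through by 2 this holds exactly when 60 ∣ 37k, and as gcd(37, 60) = 1, exactly when 60 ∣ k.
The smallest positive such k is 60.

60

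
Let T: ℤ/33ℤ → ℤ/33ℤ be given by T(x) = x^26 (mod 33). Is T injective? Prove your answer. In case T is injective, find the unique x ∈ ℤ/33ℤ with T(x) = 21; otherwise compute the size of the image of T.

T(4): Repeated squaring mod 33: 4^1 ≡ 4, 4^2 ≡ 4² = 16, 4^4 ≡ 16² = 256 ≡ 25, 4^8 ≡ 25² = 625 ≡ 31, 4^16 ≡ 31² = 961 ≡ 4. Since 26 = 16 + 8 + 2, 4^26 ≡ 4·31·16: 4·31 = 124 ≡ 25, then 25·16 = 400 ≡ 4. So 4^26 ≡ 4 (mod 33).
T(7): Repeated squaring mod 33: 7^1 ≡ 7, 7^2 ≡ 7² = 49 ≡ 16, 7^4 ≡ 16² = 256 ≡ 25, 7^8 ≡ 25² = 625 ≡ 31, 7^16 ≡ 31² = 961 ≡ 4. Since 26 = 16 + 8 + 2, 7^26 ≡ 4·31·16: 4·31 = 124 ≡ 25, then 25·16 = 400 ≡ 4. So 7^26 ≡ 4 (mod 33).
So T(4) = T(7) = 4 while 4 ≠ 7, therefore T is not injective.
Since T is not injective, we determine |image(T)|. Computing x^26 mod 33 for each x (by repeated squaring, reducing mod 33 at every step), the values T(0), T(1), …, T(32) are: 0, 1, 31, 3, 4, 16, 27, 4, 25, 9, 1, 22, 12, 31, 25, 15, 16, 16, 15, 25, 31, 12, 22, 1, 9, 25, 4, 27, 16, 4, 3, 31, 1.
The distinct values are {0, 1, 3, 4, 9, 12, 15, 16, 22, 25, 27, 31}; there are 12 of them.

12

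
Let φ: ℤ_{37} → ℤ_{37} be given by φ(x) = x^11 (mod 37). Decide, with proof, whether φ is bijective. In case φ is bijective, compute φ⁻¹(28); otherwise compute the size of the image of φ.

Since 37 is prime, the nonzero elements of ℤ_{37} form a cyclic group of order 36.
As gcd(11, 36) = 1, raising to the 11th power is a bijection on this group: if s^11 ≡ t^11 then (st^{−1})^11 = 1, and the only element of order dividing gcd(11, 36) = 1 is 1, so s = t.
With φ(0) = 0 this makes φ injective on all of ℤ_{37}, hence bijective (finite equal-size domain and codomain). In particular φ is bijective.
Since φ is bijective, we find the preimage of 28. The inverse of x ↦ x^11 on (ℤ_{37})^× is x ↦ x^23, because 11·23 = 253 = 7·36 + 1 ≡ 1 (mod 36) and x^{36} = 1 for x ≠ 0 (Fermat). So φ⁻¹(28) = 28^23 mod 37.
Repeated squaring mod 37: 28^1 ≡ 28, 28^2 ≡ 28² = 784 ≡ 7, 28^4 ≡ 7² = 49 ≡ 12, 28^8 ≡ 12² = 144 ≡ 33, 28^16 ≡ 33² = 1089 ≡ 16. Since 23 = 16 + 4 + 2 + 1, 28^23 ≡ 16·12·7·28: 16·12 = 192 ≡ 7, then 7·7 = 49 ≡ 12, then 12·28 = 336 ≡ 3. So 28^23 ≡ 3 (mod 37).
Hence φ⁻¹(28) = 3.

3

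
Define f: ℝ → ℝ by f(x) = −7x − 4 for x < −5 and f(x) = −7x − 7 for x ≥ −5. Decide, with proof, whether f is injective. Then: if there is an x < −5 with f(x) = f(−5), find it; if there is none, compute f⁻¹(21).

-4

Both pieces are strictly decreasing (slopes −7 and −7), so each is injective on its own interval.
The left piece maps (−∞, −5) onto (31, ∞); the right piece maps [−5, ∞) onto (−∞, 28].
These images are disjoint, so no value is attained by both pieces. So f is injective.
Because the two images are disjoint, no x < −5 has f(x) = f(−5), so we compute f⁻¹(21): 21 lies in (−∞, 28], so solve −7x − 7 = 21: x = (21 + 7)/(−7) = −4.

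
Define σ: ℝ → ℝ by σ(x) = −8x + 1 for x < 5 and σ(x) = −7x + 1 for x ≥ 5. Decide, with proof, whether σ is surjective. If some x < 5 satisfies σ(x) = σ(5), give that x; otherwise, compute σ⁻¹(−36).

35/8

Both pieces are strictly decreasing (slopes −8 and −7), so each is injective on its own interval.
The left piece maps (−∞, 5) onto (−39, ∞); the right piece maps [5, ∞) onto (−∞, −34].
The union (−39, ∞) ∪ (−∞, −34] covers ℝ, so σ is surjective.
For the follow-up: the images overlap, so an x < 5 with σ(x) = σ(5) exists. σ(5) = −34; solving −8x + 1 = −34 for x < 5 gives x = (−34 − 1)/(−8) = 35/8.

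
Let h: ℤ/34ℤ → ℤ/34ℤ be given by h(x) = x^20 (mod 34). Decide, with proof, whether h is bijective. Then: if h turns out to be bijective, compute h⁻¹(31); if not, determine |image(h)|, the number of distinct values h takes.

h(3): Repeated squaring mod 34: 3^1 ≡ 3, 3^2 ≡ 3² = 9, 3^4 ≡ 9² = 81 ≡ 13, 3^8 ≡ 13² = 169 ≡ 33, 3^16 ≡ 33² = 1089 ≡ 1. Since 20 = 16 + 4, 3^20 ≡ 1·13: 1·13 = 13. So 3^20 ≡ 13 (mod 34).
h(5): Repeated squaring mod 34: 5^1 ≡ 5, 5^2 ≡ 5² = 25, 5^4 ≡ 25² = 625 ≡ 13, 5^8 ≡ 13² = 169 ≡ 33, 5^16 ≡ 33² = 1089 ≡ 1. Since 20 = 16 + 4, 5^20 ≡ 1·13: 1·13 = 13. So 5^20 ≡ 13 (mod 34).
So h(3) = h(5) = 13 while 3 ≠ 5, thus h is not injective, hence not bijective.
Since h is not bijective, we determine |image(h)|. Computing x^20 mod 34 for each x (by repeated squaring, reducing mod 34 at every step), the values h(0), h(1), …, h(33) are: 0, 1, 16, 13, 18, 13, 4, 21, 16, 33, 4, 21, 30, 1, 30, 33, 18, 17, 18, 33, 30, 1, 30, 21, 4, 33, 16, 21, 4, 13, 18, 13, 16, 1.
The distinct values are {0, 1, 4, 13, 16, 17, 18, 21, 30, 33}; there are 10 of them.

10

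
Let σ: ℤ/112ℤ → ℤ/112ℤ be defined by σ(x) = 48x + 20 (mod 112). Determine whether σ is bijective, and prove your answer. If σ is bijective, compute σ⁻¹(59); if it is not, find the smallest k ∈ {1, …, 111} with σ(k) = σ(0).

7

We have gcd(48, 112) = 16 > 1. Taking a = 0 and b = 7: σ(0) = 20 and σ(7) = 48·7 + 20 = 356 ≡ 20 (mod 112).
So σ(0) = σ(7) while 0 ≠ 7, thus σ is not injective, hence not bijective.
Since σ is not bijective, we find the least positive k with σ(k) = σ(0): this means 48k ≡ 0 (mod 112), i.e. 112 ∣ 48k. Since gcd(48, 112) = 16, dividing through by 16 this holds exactly when 7 ∣ 3k, and as gcd(3, 7) = 1, exactly when 7 ∣ k.
The smallest positive such k is 7.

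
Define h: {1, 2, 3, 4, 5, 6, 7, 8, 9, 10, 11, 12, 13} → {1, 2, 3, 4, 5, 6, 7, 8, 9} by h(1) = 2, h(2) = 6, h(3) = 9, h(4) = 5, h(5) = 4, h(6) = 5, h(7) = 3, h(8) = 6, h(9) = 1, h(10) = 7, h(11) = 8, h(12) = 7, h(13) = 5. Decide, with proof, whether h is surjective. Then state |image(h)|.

9

Every element of the codomain has a preimage: 1 = h(9), 2 = h(1), 3 = h(7), 4 = h(5), 5 = h(4), 6 = h(2), 7 = h(10), 8 = h(11), 9 = h(3).
Thus h is surjective.
The image of h is {1, 2, 3, 4, 5, 6, 7, 8, 9}, which has 9 elements.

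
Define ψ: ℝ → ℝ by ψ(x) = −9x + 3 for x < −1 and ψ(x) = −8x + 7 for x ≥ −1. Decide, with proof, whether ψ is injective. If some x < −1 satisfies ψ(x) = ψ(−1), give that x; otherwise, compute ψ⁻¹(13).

Both pieces are strictly decreasing (slopes −9 and −8), so each is injective on its own interval.
The left piece maps (−∞, −1) onto (12, ∞); the right piece maps [−1, ∞) onto (−∞, 15].
These images overlap. In particular ψ(−1) = 15 (right piece), and solving −9x + 3 = 15 on the left piece gives x = −4/3 < −1.
So ψ(−4/3) = ψ(−1) with −4/3 ≠ −1, and ψ is not injective. This x = −4/3 is the requested value below −1.

-4/3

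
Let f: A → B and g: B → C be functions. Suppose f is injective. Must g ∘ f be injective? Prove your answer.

No. Take A = B = C = {0, 1, 2}, f = identity (injective), and g(x) = 0 for every x.
Then (g ∘ f)(0) = 0 = (g ∘ f)(2) with 0 ≠ 2, so g ∘ f is not injective.

not injective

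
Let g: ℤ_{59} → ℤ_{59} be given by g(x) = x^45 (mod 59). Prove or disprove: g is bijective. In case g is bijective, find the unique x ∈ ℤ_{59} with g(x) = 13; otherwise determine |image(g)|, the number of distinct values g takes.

2

Since 59 is prime, the nonzero elements of ℤ_{59} form a cyclic group of order 58.
As gcd(45, 58) = 1, raising to the 45th power is a bijection on this group: if s^45 ≡ t^45 then (st^{−1})^45 = 1, and the only element of order dividing gcd(45, 58) = 1 is 1, so s = t.
With g(0) = 0 this makes g injective on all of ℤ_{59}, hence bijective (finite equal-size domain and codomain). In particular g is bijective.
Since g is bijective, we find the preimage of 13. The inverse of x ↦ x^45 on (ℤ_{59})^× is x ↦ x^49, because 45·49 = 2205 = 38·58 + 1 ≡ 1 (mod 58) and x^{58} = 1 for x ≠ 0 (Fermat). So g⁻¹(13) = 13^49 mod 59.
Repeated squaring mod 59: 13^1 ≡ 13, 13^2 ≡ 13² = 169 ≡ 51, 13^4 ≡ 51² = 2601 ≡ 5, 13^8 ≡ 5² = 25, 13^16 ≡ 25² = 625 ≡ 35, 13^32 ≡ 35² = 1225 ≡ 45. Since 49 = 32 + 16 + 1, 13^49 ≡ 45·35·13: 45·35 = 1575 ≡ 41, then 41·13 = 533 ≡ 2. So 13^49 ≡ 2 (mod 59).
Hence g⁻¹(13) = 2.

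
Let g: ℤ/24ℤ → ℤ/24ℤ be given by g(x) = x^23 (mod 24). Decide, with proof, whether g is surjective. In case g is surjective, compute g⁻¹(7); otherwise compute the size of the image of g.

15

g(0) = 0^23 = 0.
g(6): Repeated squaring mod 24: 6^1 ≡ 6, 6^2 ≡ 6² = 36 ≡ 12, 6^4 ≡ 12² = 144 ≡ 0, 6^8 ≡ 0² = 0, 6^16 ≡ 0² = 0. Since 23 = 16 + 4 + 2 + 1, 6^23 ≡ 0·0·12·6: 0·0 = 0, then 0·12 = 0, then 0·6 = 0. So 6^23 ≡ 0 (mod 24).
So g(0) = g(6) = 0 while 0 ≠ 6, hence g is not injective.
A non-injective map from the 24-element set ℤ/24ℤ to itself takes at most 23 distinct values, so it cannot be surjective. Thus g is not surjective.
Since g is not surjective, we determine |image(g)|. Computing x^23 mod 24 for each x (by repeated squaring, reducing mod 24 at every step), the values g(0), g(1), …, g(23) are: 0, 1, 8, 3, 16, 5, 0, 7, 8, 9, 16, 11, 0, 13, 8, 15, 16, 17, 0, 19, 8, 21, 16, 23.
The distinct values are {0, 1, 3, 5, 7, 8, 9, 11, 13, 15, 16, 17, 19, 21, 23}; there are 15 of them.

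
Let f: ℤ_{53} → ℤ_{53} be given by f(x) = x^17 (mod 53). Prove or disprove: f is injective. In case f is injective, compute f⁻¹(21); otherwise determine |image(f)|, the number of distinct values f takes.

34

Since 53 is prime, the nonzero elements of ℤ_{53} form a cyclic group of order 52.
As gcd(17, 52) = 1, raising to the 17th power is a bijection on this group: if a^17 ≡ b^17 then (ab^{−1})^17 = 1, and the only element of order dividing gcd(17, 52) = 1 is 1, so a = b.
With f(0) = 0 this makes f injective on all of ℤ_{53}, hence bijective (finite equal-size domain and codomain). In particular f is injective.
Since f is injective, we find the preimage of 21. The inverse of x ↦ x^17 on (ℤ_{53})^× is x ↦ x^49, because 17·49 = 833 = 16·52 + 1 ≡ 1 (mod 52) and x^{52} = 1 for x ≠ 0 (Fermat). So f⁻¹(21) = 21^49 mod 53.
Repeated squaring mod 53: 21^1 ≡ 21, 21^2 ≡ 21² = 441 ≡ 17, 21^4 ≡ 17² = 289 ≡ 24, 21^8 ≡ 24² = 576 ≡ 46, 21^16 ≡ 46² = 2116 ≡ 49, 21^32 ≡ 49² = 2401 ≡ 16. Since 49 = 32 + 16 + 1, 21^49 ≡ 16·49·21: 16·49 = 784 ≡ 42, then 42·21 = 882 ≡ 34. So 21^49 ≡ 34 (mod 53).
Hence f⁻¹(21) = 34.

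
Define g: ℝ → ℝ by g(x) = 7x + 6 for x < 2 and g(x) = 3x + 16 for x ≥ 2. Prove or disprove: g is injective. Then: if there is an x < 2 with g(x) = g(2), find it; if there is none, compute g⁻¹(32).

Both pieces are strictly increasing (slopes 7 and 3), so each is injective on its own interval.
The left piece maps (−∞, 2) onto (−∞, 20); the right piece maps [2, ∞) onto [22, ∞).
These images are disjoint, so no value is attained by both pieces. So g is injective.
Because the two images are disjoint, no x < 2 has g(x) = g(2), so we compute g⁻¹(32): 32 lies in [22, ∞), so solve 3x + 16 = 32: x = (32 − 16)/3 = 16/3.

16/3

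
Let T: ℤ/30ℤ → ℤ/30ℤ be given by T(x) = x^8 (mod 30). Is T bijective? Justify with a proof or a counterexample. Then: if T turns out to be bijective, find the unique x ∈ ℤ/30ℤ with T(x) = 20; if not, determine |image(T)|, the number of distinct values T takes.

T(2): Repeated squaring mod 30: 2^1 ≡ 2, 2^2 ≡ 2² = 4, 2^4 ≡ 4² = 16, 2^8 ≡ 16² = 256 ≡ 16. So 2^8 ≡ 16 (mod 30).
T(4): Repeated squaring mod 30: 4^1 ≡ 4, 4^2 ≡ 4² = 16, 4^4 ≡ 16² = 256 ≡ 16, 4^8 ≡ 16² = 256 ≡ 16. So 4^8 ≡ 16 (mod 30).
So T(2) = T(4) = 16 while 2 ≠ 4, thus T is not injective, hence not bijective.
Since T is not bijective, we determine |image(T)|. Computing x^8 mod 30 for each x (by repeated squaring, reducing mod 30 at every step), the values T(0), T(1), …, T(29) are: 0, 1, 16, 21, 16, 25, 6, 1, 16, 21, 10, 1, 6, 1, 16, 15, 16, 1, 6, 1, 10, 21, 16, 1, 6, 25, 16, 21, 16, 1.
The distinct values are {0, 1, 6, 10, 15, 16, 21, 25}; there are 8 of them.

8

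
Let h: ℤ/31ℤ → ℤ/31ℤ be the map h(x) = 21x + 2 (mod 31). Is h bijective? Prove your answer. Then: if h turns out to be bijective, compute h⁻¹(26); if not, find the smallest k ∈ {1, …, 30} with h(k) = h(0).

10

Suppose h(a) = h(b) in ℤ/31ℤ. Then 21a + 2 ≡ 21b + 2 (mod 31), hence 21(a − b) ≡ 0 (mod 31).
Since gcd(21, 31) = 1, 21 is invertible modulo 31, so a − b ≡ 0 (mod 31), i.e. a = b.
We now compute 21⁻¹ mod 31 explicitly. Euclid's algorithm: 31 = 1·21 + 10, 21 = 2·10 + 1; back-substituting gives 1 = 3·21 − 2·31, so 21⁻¹ ≡ 3 (mod 31).
For any y ∈ ℤ/31ℤ, x = 3(y − 2) mod 31 satisfies h(x) = 21·3(y − 2) + 2 ≡ y (since 21·3 ≡ 1 mod 31). So every y has a preimage.
Thus h is bijective.
Since h is bijective, we compute h⁻¹(26): solve 21x + 2 ≡ 26 (mod 31), i.e. 21x ≡ 24 (mod 31).
Multiplying by 21⁻¹ = 3 gives x ≡ 3·24 = 72 = 2·31 + 10 ≡ 10 (mod 31).
Check: h(10) = 21·10 + 2 = 212 = 6·31 + 26 ≡ 26 (mod 31).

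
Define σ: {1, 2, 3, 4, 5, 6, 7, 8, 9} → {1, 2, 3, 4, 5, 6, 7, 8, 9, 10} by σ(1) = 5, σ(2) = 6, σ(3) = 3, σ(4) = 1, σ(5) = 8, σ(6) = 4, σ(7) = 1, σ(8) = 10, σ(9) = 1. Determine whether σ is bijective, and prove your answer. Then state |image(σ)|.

σ(4) = 1 = σ(7) with 4 ≠ 7, so σ is not injective, hence not bijective.
The image of σ is {1, 3, 4, 5, 6, 8, 10}, which has 7 elements.

7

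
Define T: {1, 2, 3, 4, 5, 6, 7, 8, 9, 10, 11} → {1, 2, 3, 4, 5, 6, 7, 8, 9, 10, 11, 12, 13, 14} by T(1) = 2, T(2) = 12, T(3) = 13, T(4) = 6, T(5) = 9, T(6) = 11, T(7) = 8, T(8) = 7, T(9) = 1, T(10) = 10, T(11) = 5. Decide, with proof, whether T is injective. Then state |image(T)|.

11

The values T(1), …, T(11) are 2, 12, 13, 6, 9, 11, 8, 7, 1, 10, 5 — all distinct.
So T(s) = T(t) only when s = t, and T is injective.
The image of T is {1, 2, 5, 6, 7, 8, 9, 10, 11, 12, 13}, which has 11 elements.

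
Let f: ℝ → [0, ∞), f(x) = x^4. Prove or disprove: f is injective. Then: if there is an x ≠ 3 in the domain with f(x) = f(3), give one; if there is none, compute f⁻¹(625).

f(3) = 81 = (−3)^4 = f(−3) (since 4 is even), with 3 ≠ −3. So f is not injective.
For the follow-up, such an x exists: taking x = −3 ∈ ℝ gives f(−3) = 81 = f(3) with −3 ≠ 3.

-3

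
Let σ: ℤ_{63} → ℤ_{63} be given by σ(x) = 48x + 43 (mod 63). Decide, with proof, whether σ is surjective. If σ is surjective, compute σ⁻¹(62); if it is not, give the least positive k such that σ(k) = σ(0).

21

Since gcd(48, 63) = 3, we have 48x ≡ 0 (mod 3) for all x, so σ(x) ≡ 1 (mod 3).
But 0 ≢ 1 (mod 3), so 0 ∈ ℤ_{63} has no preimage. Therefore σ is not surjective.
Since σ is not surjective, we find the least positive k with σ(k) = σ(0): this means 48k ≡ 0 (mod 63), i.e. 63 ∣ 48k. Since gcd(48, 63) = 3, dividing through by 3 this holds exactly when 21 ∣ 16k, and as gcd(16, 21) = 1, exactly when 21 ∣ k.
The smallest positive such k is 21.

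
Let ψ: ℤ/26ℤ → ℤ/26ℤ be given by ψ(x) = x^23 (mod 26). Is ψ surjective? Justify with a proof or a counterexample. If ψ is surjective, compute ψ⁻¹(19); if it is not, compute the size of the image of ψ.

11

Computing x^23 mod 26 for each x (by repeated squaring, reducing mod 26 at every step), the values ψ(0), ψ(1), …, ψ(25) are: 0, 1, 20, 9, 10, 21, 24, 15, 18, 3, 4, 19, 12, 13, 14, 7, 22, 23, 8, 11, 2, 5, 16, 17, 6, 25.
Every element of ℤ/26ℤ appears exactly once in this list, so ψ is a bijection, and in particular surjective.
Since ψ is surjective, we read off the preimage of 19 from the same table: ψ(11) = 19, so ψ⁻¹(19) = 11.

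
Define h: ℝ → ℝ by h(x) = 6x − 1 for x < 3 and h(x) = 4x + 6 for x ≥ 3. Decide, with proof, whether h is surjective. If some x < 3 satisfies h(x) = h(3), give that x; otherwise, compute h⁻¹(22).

4

Both pieces are strictly increasing (slopes 6 and 4), so each is injective on its own interval.
The left piece maps (−∞, 3) onto (−∞, 17); the right piece maps [3, ∞) onto [18, ∞).
The union (−∞, 17) ∪ [18, ∞) omits the interval between 17 and 18; in particular 17 has no preimage. So h is not surjective.
Because the two images are disjoint, no x < 3 has h(x) = h(3), so we compute h⁻¹(22): 22 lies in [18, ∞), so solve 4x + 6 = 22: x = (22 − 6)/4 = 4.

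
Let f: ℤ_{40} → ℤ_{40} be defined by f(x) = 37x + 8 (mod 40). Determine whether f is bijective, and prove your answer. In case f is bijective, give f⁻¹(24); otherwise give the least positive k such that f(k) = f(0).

By definition, f is injective if f(u) = f(v) implies u = v.
If f(u) = f(v), then 37u ≡ 37v (mod 40). Because gcd(37, 40) = 1, we may cancel 37 to get u ≡ v (mod 40).
We now compute 37⁻¹ mod 40 explicitly. Euclid's algorithm: 40 = 1·37 + 3, 37 = 12·3 + 1; back-substituting gives 1 = 13·37 − 12·40, so 37⁻¹ ≡ 13 (mod 40).
Then y ↦ 13(y − 8) is a two-sided inverse to f, so every y ∈ ℤ_{40} has a preimage.
Thus f is bijective.
Since f is bijective, we compute f⁻¹(24): solve 37x + 8 ≡ 24 (mod 40), i.e. 37x ≡ 16 (mod 40).
Multiplying by 37⁻¹ = 13 gives x ≡ 13·16 = 208 = 5·40 + 8 ≡ 8 (mod 40).
Check: f(8) = 37·8 + 8 = 304 = 7·40 + 24 ≡ 24 (mod 40).

8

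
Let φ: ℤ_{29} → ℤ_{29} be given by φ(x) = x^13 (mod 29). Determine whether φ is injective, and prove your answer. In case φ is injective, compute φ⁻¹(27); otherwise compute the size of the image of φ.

15

Since 29 is prime, the nonzero elements of ℤ_{29} form a cyclic group of order 28.
As gcd(13, 28) = 1, raising to the 13th power is a bijection on this group: if u^13 ≡ v^13 then (uv^{−1})^13 = 1, and the only element of order dividing gcd(13, 28) = 1 is 1, so u = v.
With φ(0) = 0 this makes φ injective on all of ℤ_{29}, hence bijective (finite equal-size domain and codomain). In particular φ is injective.
Since φ is injective, we find the preimage of 27. The inverse of x ↦ x^13 on (ℤ_{29})^× is x ↦ x^13, because 13·13 = 169 = 6·28 + 1 ≡ 1 (mod 28) and x^{28} = 1 for x ≠ 0 (Fermat). So φ⁻¹(27) = 27^13 mod 29.
Repeated squaring mod 29: 27^1 ≡ 27, 27^2 ≡ 27² = 729 ≡ 4, 27^4 ≡ 4² = 16, 27^8 ≡ 16² = 256 ≡ 24. Since 13 = 8 + 4 + 1, 27^13 ≡ 24·16·27: 24·16 = 384 ≡ 7, then 7·27 = 189 ≡ 15. So 27^13 ≡ 15 (mod 29).
Hence φ⁻¹(27) = 15.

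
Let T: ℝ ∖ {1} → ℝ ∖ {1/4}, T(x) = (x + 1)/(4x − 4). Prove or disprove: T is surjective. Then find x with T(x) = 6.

25/23

For any y ≠ 1/4, solving y(4x − 4) = x + 1 for x gives a well-defined x ≠ 1. So T is surjective.
Solving T(x) = 6: cross-multiplying gives x + 1 = 6(4x − 4), which rearranges to −23x = −25, so x = 25/23.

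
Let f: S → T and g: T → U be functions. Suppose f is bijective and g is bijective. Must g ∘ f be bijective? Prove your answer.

bijective

Injectivity: if g(f(u)) = g(f(v)) then f(u) = f(v) (g injective) so u = v (f injective).
Surjectivity: for c ∈ U pick b with g(b) = c, then a with f(a) = b; then (g ∘ f)(a) = c.
Therefore g ∘ f is bijective.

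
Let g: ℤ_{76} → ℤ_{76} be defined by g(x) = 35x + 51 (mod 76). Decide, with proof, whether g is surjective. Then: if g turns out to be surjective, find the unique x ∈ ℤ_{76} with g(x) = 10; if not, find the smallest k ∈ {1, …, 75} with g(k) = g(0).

1

Since gcd(35, 76) = 1, 35 is invertible modulo 76. Euclid's algorithm: 76 = 2·35 + 6, 35 = 5·6 + 5, 6 = 1·5 + 1; back-substituting gives 1 = 63·35 − 29·76, so 35⁻¹ ≡ 63 (mod 76).
Then y ↦ 63(y − 51) is a two-sided inverse to g, so every y ∈ ℤ_{76} has a preimage.
So g is surjective.
Since g is surjective, we find g⁻¹(10): we need 35x ≡ 10 − 51 ≡ 35 (mod 76). Using 35⁻¹ = 63: x ≡ 63·35 = 2205 = 29·76 + 1, so x = 1.
Check: g(1) = 35·1 + 51 = 86 = 1·76 + 10 ≡ 10 (mod 76).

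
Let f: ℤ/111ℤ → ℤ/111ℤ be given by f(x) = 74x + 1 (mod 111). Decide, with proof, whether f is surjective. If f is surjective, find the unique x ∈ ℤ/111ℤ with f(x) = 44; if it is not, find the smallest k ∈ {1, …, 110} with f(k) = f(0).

Since gcd(74, 111) = 37, we have 74x ≡ 0 (mod 37) for all x, so f(x) ≡ 1 (mod 37).
But 0 ≢ 1 (mod 37), so 0 ∈ ℤ/111ℤ has no preimage. So f is not surjective.
Since f is not surjective, we find the least positive k with f(k) = f(0): this means 74k ≡ 0 (mod 111), i.e. 111 ∣ 74k. Since gcd(74, 111) = 37, dividing through by 37 this holds exactly when 3 ∣ 2k, and as gcd(2, 3) = 1, exactly when 3 ∣ k.
The smallest positive such k is 3.

3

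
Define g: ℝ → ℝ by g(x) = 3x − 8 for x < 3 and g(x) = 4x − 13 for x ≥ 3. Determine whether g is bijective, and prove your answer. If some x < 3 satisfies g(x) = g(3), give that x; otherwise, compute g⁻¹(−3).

7/3

Both pieces are strictly increasing (slopes 3 and 4), so each is injective on its own interval.
The left piece maps (−∞, 3) onto (−∞, 1); the right piece maps [3, ∞) onto [−1, ∞).
These images overlap. In particular g(3) = −1 (right piece), and solving 3x − 8 = −1 on the left piece gives x = 7/3 < 3.
So g(7/3) = g(3) with 7/3 ≠ 3, and g is not injective, hence not bijective. This x = 7/3 is the requested value below 3.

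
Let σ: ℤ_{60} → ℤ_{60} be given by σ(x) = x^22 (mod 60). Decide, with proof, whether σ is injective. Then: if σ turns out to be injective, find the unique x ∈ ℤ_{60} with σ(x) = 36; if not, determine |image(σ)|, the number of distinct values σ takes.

σ(2): Repeated squaring mod 60: 2^1 ≡ 2, 2^2 ≡ 2² = 4, 2^4 ≡ 4² = 16, 2^8 ≡ 16² = 256 ≡ 16, 2^16 ≡ 16² = 256 ≡ 16. Since 22 = 16 + 4 + 2, 2^22 ≡ 16·16·4: 16·16 = 256 ≡ 16, then 16·4 = 64 ≡ 4. So 2^22 ≡ 4 (mod 60).
σ(8): Repeated squaring mod 60: 8^1 ≡ 8, 8^2 ≡ 8² = 64 ≡ 4, 8^4 ≡ 4² = 16, 8^8 ≡ 16² = 256 ≡ 16, 8^16 ≡ 16² = 256 ≡ 16. Since 22 = 16 + 4 + 2, 8^22 ≡ 16·16·4: 16·16 = 256 ≡ 16, then 16·4 = 64 ≡ 4. So 8^22 ≡ 4 (mod 60).
So σ(2) = σ(8) = 4 while 2 ≠ 8, thus σ is not injective.
Since σ is not injective, we determine |image(σ)|. Computing x^22 mod 60 for each x (by repeated squaring, reducing mod 60 at every step), the values σ(0), σ(1), …, σ(59) are: 0, 1, 4, 9, 16, 25, 36, 49, 4, 21, 40, 1, 24, 49, 16, 45, 16, 49, 24, 1, 40, 21, 4, 49, 36, 25, 16, 9, 4, 1, 0, 1, 4, 9, 16, 25, 36, 49, 4, 21, 40, 1, 24, 49, 16, 45, 16, 49, 24, 1, 40, 21, 4, 49, 36, 25, 16, 9, 4, 1.
The distinct values are {0, 1, 4, 9, 16, 21, 24, 25, 36, 40, 45, 49}; there are 12 of them.

12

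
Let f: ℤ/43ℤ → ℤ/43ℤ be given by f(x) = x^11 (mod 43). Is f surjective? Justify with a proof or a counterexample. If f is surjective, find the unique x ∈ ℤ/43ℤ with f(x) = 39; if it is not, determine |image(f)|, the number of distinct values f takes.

Since 43 is prime, the nonzero elements of ℤ/43ℤ form a cyclic group of order 42.
As gcd(11, 42) = 1, raising to the 11th power is a bijection on this group: if s^11 ≡ t^11 then (st^{−1})^11 = 1, and the only element of order dividing gcd(11, 42) = 1 is 1, so s = t.
With f(0) = 0 this makes f injective on all of ℤ/43ℤ, hence bijective (finite equal-size domain and codomain). In particular f is surjective.
Since f is surjective, we find the preimage of 39. The inverse of x ↦ x^11 on (ℤ/43ℤ)^× is x ↦ x^23, because 11·23 = 253 = 6·42 + 1 ≡ 1 (mod 42) and x^{42} = 1 for x ≠ 0 (Fermat). So f⁻¹(39) = 39^23 mod 43.
Repeated squaring mod 43: 39^1 ≡ 39, 39^2 ≡ 39² = 1521 ≡ 16, 39^4 ≡ 16² = 256 ≡ 41, 39^8 ≡ 41² = 1681 ≡ 4, 39^16 ≡ 4² = 16. Since 23 = 16 + 4 + 2 + 1, 39^23 ≡ 16·41·16·39: 16·41 = 656 ≡ 11, then 11·16 = 176 ≡ 4, then 4·39 = 156 ≡ 27. So 39^23 ≡ 27 (mod 43).
Hence f⁻¹(39) = 27.

27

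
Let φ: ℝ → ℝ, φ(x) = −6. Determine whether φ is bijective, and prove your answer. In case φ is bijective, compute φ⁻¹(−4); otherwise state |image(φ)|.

1

φ(0) = −6 = φ(1) with 0 ≠ 1, so φ is not injective, hence not bijective.
Since φ is not bijective, we state |image(φ)|: the image of φ is {−6}, which has 1 element.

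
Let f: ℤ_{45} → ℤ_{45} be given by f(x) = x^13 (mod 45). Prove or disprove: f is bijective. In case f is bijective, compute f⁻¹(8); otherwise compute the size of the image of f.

35

f(0) = 0^13 = 0.
f(15): Repeated squaring mod 45: 15^1 ≡ 15, 15^2 ≡ 15² = 225 ≡ 0, 15^4 ≡ 0² = 0, 15^8 ≡ 0² = 0. Since 13 = 8 + 4 + 1, 15^13 ≡ 0·0·15: 0·0 = 0, then 0·15 = 0. So 15^13 ≡ 0 (mod 45).
So f(0) = f(15) = 0 while 0 ≠ 15, thus f is not injective, hence not bijective.
Since f is not bijective, we determine |image(f)|. Computing x^13 mod 45 for each x (by repeated squaring, reducing mod 45 at every step), the values f(0), f(1), …, f(44) are: 0, 1, 2, 18, 4, 5, 36, 7, 8, 9, 10, 11, 27, 13, 14, 0, 16, 17, 18, 19, 20, 36, 22, 23, 9, 25, 26, 27, 28, 29, 0, 31, 32, 18, 34, 35, 36, 37, 38, 9, 40, 41, 27, 43, 44.
The distinct values are {0, 1, 2, 4, 5, 7, 8, 9, 10, 11, 13, 14, 16, 17, 18, 19, 20, 22, 23, 25, 26, 27, 28, 29, 31, 32, 34, 35, 36, 37, 38, 40, 41, 43, 44}; there are 35 of them.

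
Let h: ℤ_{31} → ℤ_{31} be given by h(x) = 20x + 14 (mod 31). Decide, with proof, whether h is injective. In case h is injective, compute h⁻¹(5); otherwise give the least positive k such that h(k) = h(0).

29

Recall: h is injective when h(x_1) = h(x_2) forces x_1 = x_2.
Suppose h(x_1) = h(x_2) in ℤ_{31}. Then 20x_1 + 14 ≡ 20x_2 + 14 (mod 31), thus 20(x_1 − x_2) ≡ 0 (mod 31).
Since gcd(20, 31) = 1, 20 is invertible modulo 31, so x_1 − x_2 ≡ 0 (mod 31), i.e. x_1 = x_2.
Hence h is injective.
We now compute 20⁻¹ mod 31 explicitly. Euclid's algorithm: 31 = 1·20 + 11, 20 = 1·11 + 9, 11 = 1·9 + 2, 9 = 4·2 + 1; back-substituting gives 1 = 14·20 − 9·31, so 20⁻¹ ≡ 14 (mod 31).
Since h is injective, we compute h⁻¹(5): solve 20x + 14 ≡ 5 (mod 31), i.e. 20x ≡ 22 (mod 31).
Multiplying by 20⁻¹ = 14 gives x ≡ 14·22 = 308 = 9·31 + 29 ≡ 29 (mod 31).
Check: h(29) = 20·29 + 14 = 594 = 19·31 + 5 ≡ 5 (mod 31).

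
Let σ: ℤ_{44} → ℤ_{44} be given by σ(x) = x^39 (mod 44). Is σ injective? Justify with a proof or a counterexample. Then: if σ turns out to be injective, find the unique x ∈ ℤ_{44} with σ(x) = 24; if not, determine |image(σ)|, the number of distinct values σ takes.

σ(0) = 0^39 = 0.
σ(22): Repeated squaring mod 44: 22^1 ≡ 22, 22^2 ≡ 22² = 484 ≡ 0, 22^4 ≡ 0² = 0, 22^8 ≡ 0² = 0, 22^16 ≡ 0² = 0, 22^32 ≡ 0² = 0. Since 39 = 32 + 4 + 2 + 1, 22^39 ≡ 0·0·0·22: 0·0 = 0, then 0·0 = 0, then 0·22 = 0. So 22^39 ≡ 0 (mod 44).
So σ(0) = σ(22) = 0 while 0 ≠ 22, so σ is not injective.
Since σ is not injective, we determine |image(σ)|. Computing x^39 mod 44 for each x (by repeated squaring, reducing mod 44 at every step), the values σ(0), σ(1), …, σ(43) are: 0, 1, 28, 15, 36, 9, 24, 19, 40, 5, 32, 11, 12, 17, 4, 3, 20, 13, 8, 7, 16, 21, 0, 23, 28, 37, 36, 31, 24, 41, 40, 27, 32, 33, 12, 39, 4, 25, 20, 35, 8, 29, 16, 43.
The distinct values are {0, 1, 3, 4, 5, 7, 8, 9, 11, 12, 13, 15, 16, 17, 19, 20, 21, 23, 24, 25, 27, 28, 29, 31, 32, 33, 35, 36, 37, 39, 40, 41, 43}; there are 33 of them.

33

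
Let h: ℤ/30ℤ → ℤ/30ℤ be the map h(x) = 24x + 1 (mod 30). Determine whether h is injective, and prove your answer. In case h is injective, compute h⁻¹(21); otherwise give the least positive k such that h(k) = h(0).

We have gcd(24, 30) = 6 > 1. Taking x_1 = 0 and x_2 = 5: h(0) = 1 and h(5) = 24·5 + 1 = 121 ≡ 1 (mod 30).
So h(0) = h(5) while 0 ≠ 5, hence h is not injective.
Since h is not injective, we find the least positive k with h(k) = h(0): this means 24k ≡ 0 (mod 30), i.e. 30 ∣ 24k. Since gcd(24, 30) = 6, dividing through by 6 this holds exactly when 5 ∣ 4k, and as gcd(4, 5) = 1, exactly when 5 ∣ k.
The smallest positive such k is 5.

5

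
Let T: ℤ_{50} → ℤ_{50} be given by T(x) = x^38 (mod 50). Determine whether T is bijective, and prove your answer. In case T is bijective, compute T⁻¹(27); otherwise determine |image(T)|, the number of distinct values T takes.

T(0) = 0^38 = 0.
T(10): Repeated squaring mod 50: 10^1 ≡ 10, 10^2 ≡ 10² = 100 ≡ 0, 10^4 ≡ 0² = 0, 10^8 ≡ 0² = 0, 10^16 ≡ 0² = 0, 10^32 ≡ 0² = 0. Since 38 = 32 + 4 + 2, 10^38 ≡ 0·0·0: 0·0 = 0, then 0·0 = 0. So 10^38 ≡ 0 (mod 50).
So T(0) = T(10) = 0 while 0 ≠ 10, so T is not injective, hence not bijective.
Since T is not bijective, we determine |image(T)|. Computing x^38 mod 50 for each x (by repeated squaring, reducing mod 50 at every step), the values T(0), T(1), …, T(49) are: 0, 1, 44, 39, 36, 25, 16, 49, 34, 21, 0, 31, 4, 29, 6, 25, 46, 9, 24, 41, 0, 11, 14, 19, 26, 25, 26, 19, 14, 11, 0, 41, 24, 9, 46, 25, 6, 29, 4, 31, 0, 21, 34, 49, 16, 25, 36, 39, 44, 1.
The distinct values are {0, 1, 4, 6, 9, 11, 14, 16, 19, 21, 24, 25, 26, 29, 31, 34, 36, 39, 41, 44, 46, 49}; there are 22 of them.

22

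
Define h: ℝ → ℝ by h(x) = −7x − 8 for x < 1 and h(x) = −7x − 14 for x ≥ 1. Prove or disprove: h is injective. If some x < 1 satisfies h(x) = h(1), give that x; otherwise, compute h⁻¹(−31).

17/7

Both pieces are strictly decreasing (slopes −7 and −7), so each is injective on its own interval.
The left piece maps (−∞, 1) onto (−15, ∞); the right piece maps [1, ∞) onto (−∞, −21].
These images are disjoint, so no value is attained by both pieces. Thus h is injective.
Because the two images are disjoint, no x < 1 has h(x) = h(1), so we compute h⁻¹(−31): −31 lies in (−∞, −21], so solve −7x − 14 = −31: x = (−31 + 14)/(−7) = 17/7.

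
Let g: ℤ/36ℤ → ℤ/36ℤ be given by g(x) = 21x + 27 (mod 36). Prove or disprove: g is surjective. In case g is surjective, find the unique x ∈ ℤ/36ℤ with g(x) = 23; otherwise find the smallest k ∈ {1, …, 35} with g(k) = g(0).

12

By definition, surjectivity means every element of the codomain has a preimage under g.
Since gcd(21, 36) = 3, we have 21x ≡ 0 (mod 3) for all x, so g(x) ≡ 0 (mod 3).
But 1 ≢ 0 (mod 3), so 1 ∈ ℤ/36ℤ has no preimage. So g is not surjective.
Since g is not surjective, we find the least positive k with g(k) = g(0): this means 21k ≡ 0 (mod 36), i.e. 36 ∣ 21k. Since gcd(21, 36) = 3, dividing through by 3 this holds exactly when 12 ∣ 7k, and as gcd(7, 12) = 1, exactly when 12 ∣ k.
The smallest positive such k is 12.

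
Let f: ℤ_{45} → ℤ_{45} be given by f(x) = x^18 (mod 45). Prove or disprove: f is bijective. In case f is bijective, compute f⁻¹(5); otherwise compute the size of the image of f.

f(1) = 1^18 = 1.
f(4): Repeated squaring mod 45: 4^1 ≡ 4, 4^2 ≡ 4² = 16, 4^4 ≡ 16² = 256 ≡ 31, 4^8 ≡ 31² = 961 ≡ 16, 4^16 ≡ 16² = 256 ≡ 31. Since 18 = 16 + 2, 4^18 ≡ 31·16: 31·16 = 496 ≡ 1. So 4^18 ≡ 1 (mod 45).
So f(1) = f(4) = 1 while 1 ≠ 4, hence f is not injective, hence not bijective.
Since f is not bijective, we determine |image(f)|. Computing x^18 mod 45 for each x (by repeated squaring, reducing mod 45 at every step), the values f(0), f(1), …, f(44) are: 0, 1, 19, 9, 1, 10, 36, 19, 19, 36, 10, 1, 9, 19, 1, 0, 1, 19, 9, 1, 10, 36, 19, 19, 36, 10, 1, 9, 19, 1, 0, 1, 19, 9, 1, 10, 36, 19, 19, 36, 10, 1, 9, 19, 1.
The distinct values are {0, 1, 9, 10, 19, 36}; there are 6 of them.

6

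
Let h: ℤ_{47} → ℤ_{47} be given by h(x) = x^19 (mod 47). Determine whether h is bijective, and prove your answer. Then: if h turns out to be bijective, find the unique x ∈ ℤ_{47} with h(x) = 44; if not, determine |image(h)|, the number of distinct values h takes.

Since 47 is prime, the nonzero elements of ℤ_{47} form a cyclic group of order 46.
As gcd(19, 46) = 1, raising to the 19th power is a bijection on this group: if u^19 ≡ v^19 then (uv^{−1})^19 = 1, and the only element of order dividing gcd(19, 46) = 1 is 1, so u = v.
With h(0) = 0 this makes h injective on all of ℤ_{47}, hence bijective (finite equal-size domain and codomain). In particular h is bijective.
Since h is bijective, we find the preimage of 44. The inverse of x ↦ x^19 on (ℤ_{47})^× is x ↦ x^17, because 19·17 = 323 = 7·46 + 1 ≡ 1 (mod 46) and x^{46} = 1 for x ≠ 0 (Fermat). So h⁻¹(44) = 44^17 mod 47.
Repeated squaring mod 47: 44^1 ≡ 44, 44^2 ≡ 44² = 1936 ≡ 9, 44^4 ≡ 9² = 81 ≡ 34, 44^8 ≡ 34² = 1156 ≡ 28, 44^16 ≡ 28² = 784 ≡ 32. Since 17 = 16 + 1, 44^17 ≡ 32·44: 32·44 = 1408 ≡ 45. So 44^17 ≡ 45 (mod 47).
Hence h⁻¹(44) = 45.

45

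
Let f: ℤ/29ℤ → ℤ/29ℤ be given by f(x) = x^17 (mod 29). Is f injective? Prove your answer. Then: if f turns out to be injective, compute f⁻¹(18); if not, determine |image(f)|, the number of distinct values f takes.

15

Since 29 is prime, the nonzero elements of ℤ/29ℤ form a cyclic group of order 28.
As gcd(17, 28) = 1, raising to the 17th power is a bijection on this group: if u^17 ≡ v^17 then (uv^{−1})^17 = 1, and the only element of order dividing gcd(17, 28) = 1 is 1, so u = v.
With f(0) = 0 this makes f injective on all of ℤ/29ℤ, hence bijective (finite equal-size domain and codomain). In particular f is injective.
Since f is injective, we find the preimage of 18. The inverse of x ↦ x^17 on (ℤ/29ℤ)^× is x ↦ x^5, because 17·5 = 85 = 3·28 + 1 ≡ 1 (mod 28) and x^{28} = 1 for x ≠ 0 (Fermat). So f⁻¹(18) = 18^5 mod 29.
Repeated squaring mod 29: 18^1 ≡ 18, 18^2 ≡ 18² = 324 ≡ 5, 18^4 ≡ 5² = 25. Since 5 = 4 + 1, 18^5 ≡ 25·18: 25·18 = 450 ≡ 15. So 18^5 ≡ 15 (mod 29).
Hence f⁻¹(18) = 15.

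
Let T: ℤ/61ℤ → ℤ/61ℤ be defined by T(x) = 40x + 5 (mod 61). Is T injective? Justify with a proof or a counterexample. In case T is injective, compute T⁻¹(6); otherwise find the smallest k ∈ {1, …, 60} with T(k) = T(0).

If T(s) = T(t), then 40s ≡ 40t (mod 61). Because gcd(40, 61) = 1, we may cancel 40 to get s ≡ t (mod 61).
Hence T is injective.
We now compute 40⁻¹ mod 61 explicitly. Euclid's algorithm: 61 = 1·40 + 21, 40 = 1·21 + 19, 21 = 1·19 + 2, 19 = 9·2 + 1; back-substituting gives 1 = 29·40 − 19·61, so 40⁻¹ ≡ 29 (mod 61).
Since T is injective, we find T⁻¹(6): we need 40x ≡ 6 − 5 ≡ 1 (mod 61). Using 40⁻¹ = 29: x ≡ 29·1 = 29, so x = 29.
Check: T(29) = 40·29 + 5 = 1165 = 19·61 + 6 ≡ 6 (mod 61).

29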